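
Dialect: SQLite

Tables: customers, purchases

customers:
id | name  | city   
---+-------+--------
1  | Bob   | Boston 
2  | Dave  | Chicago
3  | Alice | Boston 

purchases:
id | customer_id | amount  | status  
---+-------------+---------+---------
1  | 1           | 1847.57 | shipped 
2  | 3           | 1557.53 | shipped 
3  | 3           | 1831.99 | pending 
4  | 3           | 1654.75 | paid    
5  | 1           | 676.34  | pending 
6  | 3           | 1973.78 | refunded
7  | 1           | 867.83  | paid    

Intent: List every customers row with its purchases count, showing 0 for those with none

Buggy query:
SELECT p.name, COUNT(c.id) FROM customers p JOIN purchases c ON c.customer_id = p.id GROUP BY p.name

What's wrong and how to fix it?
Bug: INNER JOIN drops customers rows that have no matching purchases rows

Fix: Switch to LEFT JOIN to retain unmatched parent rows

Corrected query:
SELECT p.name, COUNT(c.id) FROM customers p LEFT JOIN purchases c ON c.customer_id = p.id GROUP BY p.name

Result:
name  | COUNT(c.id)
------+------------
Alice | 4          
Bob   | 3          
Dave  | 0          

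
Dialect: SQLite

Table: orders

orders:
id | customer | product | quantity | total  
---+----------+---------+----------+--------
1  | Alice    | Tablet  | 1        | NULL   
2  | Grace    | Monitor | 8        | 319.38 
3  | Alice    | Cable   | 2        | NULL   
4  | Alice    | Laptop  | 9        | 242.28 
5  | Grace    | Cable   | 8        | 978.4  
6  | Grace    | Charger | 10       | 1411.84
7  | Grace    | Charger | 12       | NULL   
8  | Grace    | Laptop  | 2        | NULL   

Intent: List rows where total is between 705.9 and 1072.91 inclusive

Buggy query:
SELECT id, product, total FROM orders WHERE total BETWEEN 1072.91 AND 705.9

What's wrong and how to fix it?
Bug: The bounds are reversed; BETWEEN a AND b requires a <= b to match anything

Fix: Swap the bounds so the smaller value comes first

Corrected query:
SELECT id, product, total FROM orders WHERE total BETWEEN 705.9 AND 1072.91

Result:
id | product | total
---+---------+------
5  | Cable   | 978.4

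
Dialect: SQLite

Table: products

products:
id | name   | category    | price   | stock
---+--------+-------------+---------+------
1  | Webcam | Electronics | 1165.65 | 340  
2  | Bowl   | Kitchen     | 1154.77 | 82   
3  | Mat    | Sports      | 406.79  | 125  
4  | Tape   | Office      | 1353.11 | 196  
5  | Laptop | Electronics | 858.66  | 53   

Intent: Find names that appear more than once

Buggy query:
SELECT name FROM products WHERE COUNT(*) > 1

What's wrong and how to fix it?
Bug: COUNT(*) is an aggregate and cannot be used in WHERE

Fix: Group first, then use HAVING for the count condition

Corrected query:
SELECT name FROM products GROUP BY name HAVING COUNT(*) > 1

Result:
(no rows)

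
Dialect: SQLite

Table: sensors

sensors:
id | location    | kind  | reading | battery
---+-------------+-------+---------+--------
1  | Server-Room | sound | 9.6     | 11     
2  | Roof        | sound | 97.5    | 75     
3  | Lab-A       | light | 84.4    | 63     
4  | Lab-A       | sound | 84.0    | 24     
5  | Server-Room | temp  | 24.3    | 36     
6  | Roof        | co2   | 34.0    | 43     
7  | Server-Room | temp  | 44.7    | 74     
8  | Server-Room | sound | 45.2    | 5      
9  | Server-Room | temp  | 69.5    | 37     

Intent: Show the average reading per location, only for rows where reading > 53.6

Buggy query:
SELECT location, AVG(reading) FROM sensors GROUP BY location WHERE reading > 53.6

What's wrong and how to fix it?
Bug: Row-level WHERE must come before GROUP BY in the clause order

Fix: Place WHERE between FROM and GROUP BY

Corrected query:
SELECT location, AVG(reading) FROM sensors WHERE reading > 53.6 GROUP BY location

Result:
location    | AVG(reading)
------------+-------------
Lab-A       | 84.2        
Roof        | 97.5        
Server-Room | 69.5        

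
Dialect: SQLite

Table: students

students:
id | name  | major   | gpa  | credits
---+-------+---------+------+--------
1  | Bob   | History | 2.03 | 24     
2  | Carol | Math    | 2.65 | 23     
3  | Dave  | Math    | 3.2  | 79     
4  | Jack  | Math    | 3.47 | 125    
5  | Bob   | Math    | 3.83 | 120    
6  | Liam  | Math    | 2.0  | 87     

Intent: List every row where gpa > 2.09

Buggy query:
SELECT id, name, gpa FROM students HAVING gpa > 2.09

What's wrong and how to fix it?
Bug: This is a non-aggregate query (no GROUP BY, no aggregates), so in SQLite the HAVING clause is invalid here; a row-level condition belongs in WHERE

Fix: Use WHERE for row-level filtering

Corrected query:
SELECT id, name, gpa FROM students WHERE gpa > 2.09

Result:
id | name  | gpa 
---+-------+-----
2  | Carol | 2.65
3  | Dave  | 3.2 
4  | Jack  | 3.47
5  | Bob   | 3.83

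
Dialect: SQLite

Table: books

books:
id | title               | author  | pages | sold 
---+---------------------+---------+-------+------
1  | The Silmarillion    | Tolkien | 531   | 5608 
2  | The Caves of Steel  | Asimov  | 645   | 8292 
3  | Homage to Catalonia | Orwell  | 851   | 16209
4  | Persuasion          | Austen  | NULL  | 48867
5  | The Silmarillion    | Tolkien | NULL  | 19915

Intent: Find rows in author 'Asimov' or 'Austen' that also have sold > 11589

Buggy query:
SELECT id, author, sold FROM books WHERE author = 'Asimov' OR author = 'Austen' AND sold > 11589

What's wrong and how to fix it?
Bug: Without parentheses, AND is evaluated before OR, so the sold filter only applies to the 'Austen' branch

Fix: Add parentheses around the OR so the AND applies to both alternatives

Corrected query:
SELECT id, author, sold FROM books WHERE (author = 'Asimov' OR author = 'Austen') AND sold > 11589

Result:
id | author | sold 
---+--------+------
4  | Austen | 48867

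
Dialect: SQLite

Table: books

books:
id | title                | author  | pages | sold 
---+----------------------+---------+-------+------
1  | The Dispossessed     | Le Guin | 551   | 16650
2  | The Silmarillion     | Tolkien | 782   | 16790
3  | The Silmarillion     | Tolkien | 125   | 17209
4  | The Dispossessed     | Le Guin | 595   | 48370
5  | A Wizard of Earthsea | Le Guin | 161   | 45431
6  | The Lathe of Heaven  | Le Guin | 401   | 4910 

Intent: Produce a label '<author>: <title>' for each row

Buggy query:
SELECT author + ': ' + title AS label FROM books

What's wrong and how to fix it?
Bug: SQLite uses || for string concatenation; + coerces text to numbers (yielding 0)

Fix: Replace + with || to concatenate text

Corrected query:
SELECT author || ': ' || title AS label FROM books

Result:
label                        
-----------------------------
Le Guin: The Dispossessed    
Tolkien: The Silmarillion    
Tolkien: The Silmarillion    
Le Guin: The Dispossessed    
Le Guin: A Wizard of Earthsea
Le Guin: The Lathe of Heaven 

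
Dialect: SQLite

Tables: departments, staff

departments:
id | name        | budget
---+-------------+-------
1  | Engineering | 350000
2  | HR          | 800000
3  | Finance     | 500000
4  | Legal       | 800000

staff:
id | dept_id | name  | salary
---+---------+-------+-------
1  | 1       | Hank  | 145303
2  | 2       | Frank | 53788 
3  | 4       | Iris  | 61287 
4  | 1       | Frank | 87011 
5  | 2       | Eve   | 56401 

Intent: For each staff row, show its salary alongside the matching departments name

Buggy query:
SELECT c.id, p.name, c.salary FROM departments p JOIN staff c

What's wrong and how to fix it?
Bug: Missing join condition: each staff row is matched to all departments rows instead of just its own

Fix: Specify the join condition linking the foreign key to the parent id

Corrected query:
SELECT c.id, p.name, c.salary FROM departments p JOIN staff c ON c.dept_id = p.id

Result:
id | name        | salary
---+-------------+-------
1  | Engineering | 145303
2  | HR          | 53788 
3  | Legal       | 61287 
4  | Engineering | 87011 
5  | HR          | 56401 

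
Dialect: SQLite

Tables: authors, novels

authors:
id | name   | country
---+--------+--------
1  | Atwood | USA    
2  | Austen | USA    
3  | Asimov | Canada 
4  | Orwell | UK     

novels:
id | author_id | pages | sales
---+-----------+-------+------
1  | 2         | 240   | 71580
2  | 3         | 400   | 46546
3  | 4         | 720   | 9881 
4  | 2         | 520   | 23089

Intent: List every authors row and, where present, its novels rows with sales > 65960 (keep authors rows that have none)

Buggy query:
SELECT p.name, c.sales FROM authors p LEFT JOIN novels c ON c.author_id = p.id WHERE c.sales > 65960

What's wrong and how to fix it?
Bug: A WHERE condition on the right-hand table after LEFT JOIN drops unmatched parents

Fix: Move the right-table condition into the ON clause so unmatched parents are kept

Corrected query:
SELECT p.name, c.sales FROM authors p LEFT JOIN novels c ON c.author_id = p.id AND c.sales > 65960

Result:
name   | sales
-------+------
Atwood | NULL 
Austen | 71580
Asimov | NULL 
Orwell | NULL 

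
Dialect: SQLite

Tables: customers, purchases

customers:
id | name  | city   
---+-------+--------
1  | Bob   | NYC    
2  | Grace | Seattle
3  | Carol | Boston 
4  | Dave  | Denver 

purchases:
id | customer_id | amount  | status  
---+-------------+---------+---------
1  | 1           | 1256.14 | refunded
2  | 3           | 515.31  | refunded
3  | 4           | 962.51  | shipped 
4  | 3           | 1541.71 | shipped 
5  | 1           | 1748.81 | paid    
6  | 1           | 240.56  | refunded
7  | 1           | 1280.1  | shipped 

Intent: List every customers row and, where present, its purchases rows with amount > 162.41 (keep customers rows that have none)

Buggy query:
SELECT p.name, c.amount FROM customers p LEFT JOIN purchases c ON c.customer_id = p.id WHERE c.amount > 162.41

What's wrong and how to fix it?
Bug: Filtering c.amount in WHERE discards the NULL rows produced by LEFT JOIN, turning it into an inner join

Fix: Move the right-table condition into the ON clause so unmatched parents are kept

Corrected query:
SELECT p.name, c.amount FROM customers p LEFT JOIN purchases c ON c.customer_id = p.id AND c.amount > 162.41

Result:
name  | amount 
------+--------
Bob   | 240.56 
Bob   | 1256.14
Bob   | 1280.1 
Bob   | 1748.81
Grace | NULL   
Carol | 515.31 
Carol | 1541.71
Dave  | 962.51 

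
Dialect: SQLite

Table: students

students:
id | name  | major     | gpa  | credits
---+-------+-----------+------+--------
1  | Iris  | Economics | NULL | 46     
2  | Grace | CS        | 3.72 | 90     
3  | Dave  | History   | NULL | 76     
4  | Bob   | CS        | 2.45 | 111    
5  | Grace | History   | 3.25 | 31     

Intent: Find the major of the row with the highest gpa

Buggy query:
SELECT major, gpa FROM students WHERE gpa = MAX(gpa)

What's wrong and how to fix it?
Bug: WHERE is evaluated per row; an aggregate over the whole table isn't defined there

Fix: Wrap MAX in a scalar subquery so WHERE compares against a single value

Corrected query:
SELECT major, gpa FROM students WHERE gpa = (SELECT MAX(gpa) FROM students)

Result:
major | gpa 
------+-----
CS    | 3.72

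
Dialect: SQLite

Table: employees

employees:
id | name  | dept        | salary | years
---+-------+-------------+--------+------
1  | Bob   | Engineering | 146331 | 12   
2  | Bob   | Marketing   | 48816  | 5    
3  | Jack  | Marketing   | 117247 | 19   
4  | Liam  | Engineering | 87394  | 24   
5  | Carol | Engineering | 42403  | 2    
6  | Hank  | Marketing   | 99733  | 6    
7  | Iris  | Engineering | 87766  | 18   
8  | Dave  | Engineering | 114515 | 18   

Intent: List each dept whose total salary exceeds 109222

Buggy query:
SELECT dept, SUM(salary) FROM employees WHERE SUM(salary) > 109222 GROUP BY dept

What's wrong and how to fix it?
Bug: SUM(salary) is an aggregate, but WHERE filters rows before aggregation

Fix: Use HAVING (which filters groups after aggregation) instead of WHERE

Corrected query:
SELECT dept, SUM(salary) FROM employees GROUP BY dept HAVING SUM(salary) > 109222

Result:
dept        | SUM(salary)
------------+------------
Engineering | 478409     
Marketing   | 265796     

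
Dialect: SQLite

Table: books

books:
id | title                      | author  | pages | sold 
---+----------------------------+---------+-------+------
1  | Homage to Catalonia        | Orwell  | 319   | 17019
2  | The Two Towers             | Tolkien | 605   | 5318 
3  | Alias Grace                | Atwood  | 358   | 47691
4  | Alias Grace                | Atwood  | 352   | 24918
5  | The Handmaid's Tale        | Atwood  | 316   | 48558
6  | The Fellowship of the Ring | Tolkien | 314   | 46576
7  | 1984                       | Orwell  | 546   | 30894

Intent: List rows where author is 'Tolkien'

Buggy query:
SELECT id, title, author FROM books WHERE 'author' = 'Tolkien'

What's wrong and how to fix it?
Bug: Single quotes denote string literals in SQL; the column name is being compared as a constant string

Fix: Remove the quotes around the column name (or use double quotes for an identifier)

Corrected query:
SELECT id, title, author FROM books WHERE author = 'Tolkien'

Result:
id | title                      | author 
---+----------------------------+--------
2  | The Two Towers             | Tolkien
6  | The Fellowship of the Ring | Tolkien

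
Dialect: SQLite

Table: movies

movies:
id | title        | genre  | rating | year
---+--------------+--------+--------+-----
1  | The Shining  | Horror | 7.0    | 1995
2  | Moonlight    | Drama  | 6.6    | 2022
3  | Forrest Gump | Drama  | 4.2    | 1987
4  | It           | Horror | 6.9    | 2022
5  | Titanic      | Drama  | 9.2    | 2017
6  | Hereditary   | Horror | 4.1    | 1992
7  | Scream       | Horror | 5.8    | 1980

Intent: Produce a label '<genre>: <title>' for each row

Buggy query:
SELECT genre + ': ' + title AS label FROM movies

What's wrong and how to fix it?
Bug: SQLite uses || for string concatenation; + coerces text to numbers (yielding 0)

Fix: Replace + with || to concatenate text

Corrected query:
SELECT genre || ': ' || title AS label FROM movies

Result:
label              
-------------------
Horror: The Shining
Drama: Moonlight   
Drama: Forrest Gump
Horror: It         
Drama: Titanic     
Horror: Hereditary 
Horror: Scream     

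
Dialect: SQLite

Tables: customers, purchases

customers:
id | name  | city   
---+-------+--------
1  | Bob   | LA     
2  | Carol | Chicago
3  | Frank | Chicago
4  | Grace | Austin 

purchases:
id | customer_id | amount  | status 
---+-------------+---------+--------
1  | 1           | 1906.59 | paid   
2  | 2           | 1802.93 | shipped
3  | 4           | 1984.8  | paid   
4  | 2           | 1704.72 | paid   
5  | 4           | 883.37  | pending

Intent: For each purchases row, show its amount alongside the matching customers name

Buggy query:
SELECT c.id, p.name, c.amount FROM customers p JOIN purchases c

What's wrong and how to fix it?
Bug: JOIN with no ON clause produces a cartesian product; every purchases row pairs with every customers row

Fix: Add ON c.customer_id = p.id to the JOIN

Corrected query:
SELECT c.id, p.name, c.amount FROM customers p JOIN purchases c ON c.customer_id = p.id

Result:
id | name  | amount 
---+-------+--------
1  | Bob   | 1906.59
2  | Carol | 1802.93
3  | Grace | 1984.8 
4  | Carol | 1704.72
5  | Grace | 883.37 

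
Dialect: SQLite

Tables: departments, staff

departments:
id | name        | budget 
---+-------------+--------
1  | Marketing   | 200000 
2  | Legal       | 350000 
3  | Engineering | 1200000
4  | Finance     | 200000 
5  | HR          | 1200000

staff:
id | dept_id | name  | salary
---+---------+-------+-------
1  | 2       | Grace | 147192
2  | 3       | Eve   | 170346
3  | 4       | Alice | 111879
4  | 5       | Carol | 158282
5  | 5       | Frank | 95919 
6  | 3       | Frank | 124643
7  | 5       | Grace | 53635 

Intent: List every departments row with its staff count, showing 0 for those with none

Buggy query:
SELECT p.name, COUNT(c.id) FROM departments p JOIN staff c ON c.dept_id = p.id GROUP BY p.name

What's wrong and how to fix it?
Bug: An inner join excludes parents with zero children

Fix: Use LEFT JOIN so parents without children still appear (COUNT(c.id) gives 0)

Corrected query:
SELECT p.name, COUNT(c.id) FROM departments p LEFT JOIN staff c ON c.dept_id = p.id GROUP BY p.name

Result:
name        | COUNT(c.id)
------------+------------
Engineering | 2          
Finance     | 1          
HR          | 3          
Legal       | 1          
Marketing   | 0          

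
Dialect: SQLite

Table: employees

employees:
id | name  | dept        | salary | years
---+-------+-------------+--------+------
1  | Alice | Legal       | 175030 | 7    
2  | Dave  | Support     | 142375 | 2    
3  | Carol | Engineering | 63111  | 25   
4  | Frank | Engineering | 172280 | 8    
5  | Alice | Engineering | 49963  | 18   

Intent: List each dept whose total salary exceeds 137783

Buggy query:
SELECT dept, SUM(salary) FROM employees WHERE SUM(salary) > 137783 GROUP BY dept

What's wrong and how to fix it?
Bug: Aggregate functions cannot appear in a WHERE clause

Fix: Use HAVING (which filters groups after aggregation) instead of WHERE

Corrected query:
SELECT dept, SUM(salary) FROM employees GROUP BY dept HAVING SUM(salary) > 137783

Result:
dept        | SUM(salary)
------------+------------
Engineering | 285354     
Legal       | 175030     
Support     | 142375     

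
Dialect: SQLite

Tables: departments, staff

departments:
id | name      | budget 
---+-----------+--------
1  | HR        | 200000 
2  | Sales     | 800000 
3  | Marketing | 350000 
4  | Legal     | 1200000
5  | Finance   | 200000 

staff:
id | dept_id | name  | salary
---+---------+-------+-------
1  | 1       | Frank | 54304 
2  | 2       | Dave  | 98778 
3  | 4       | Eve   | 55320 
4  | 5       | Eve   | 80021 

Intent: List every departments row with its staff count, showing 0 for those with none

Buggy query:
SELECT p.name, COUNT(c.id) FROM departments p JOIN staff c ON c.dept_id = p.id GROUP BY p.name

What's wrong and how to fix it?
Bug: An inner join excludes parents with zero children

Fix: Use LEFT JOIN so parents without children still appear (COUNT(c.id) gives 0)

Corrected query:
SELECT p.name, COUNT(c.id) FROM departments p LEFT JOIN staff c ON c.dept_id = p.id GROUP BY p.name

Result:
name      | COUNT(c.id)
----------+------------
Finance   | 1          
HR        | 1          
Legal     | 1          
Marketing | 0          
Sales     | 1          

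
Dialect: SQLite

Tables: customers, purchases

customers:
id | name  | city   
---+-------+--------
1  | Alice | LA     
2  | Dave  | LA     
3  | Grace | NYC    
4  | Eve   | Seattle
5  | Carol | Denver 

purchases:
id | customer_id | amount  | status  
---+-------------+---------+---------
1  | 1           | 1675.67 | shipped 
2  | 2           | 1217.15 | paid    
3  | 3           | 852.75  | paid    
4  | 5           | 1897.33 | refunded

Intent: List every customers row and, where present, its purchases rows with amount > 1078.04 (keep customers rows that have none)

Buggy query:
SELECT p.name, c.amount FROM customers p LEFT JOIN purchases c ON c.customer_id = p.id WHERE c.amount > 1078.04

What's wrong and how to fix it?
Bug: Filtering c.amount in WHERE discards the NULL rows produced by LEFT JOIN, turning it into an inner join

Fix: Put 'c.amount > 1078.04' in the JOIN's ON clause instead of WHERE

Corrected query:
SELECT p.name, c.amount FROM customers p LEFT JOIN purchases c ON c.customer_id = p.id AND c.amount > 1078.04

Result:
name  | amount 
------+--------
Alice | 1675.67
Dave  | 1217.15
Grace | NULL   
Eve   | NULL   
Carol | 1897.33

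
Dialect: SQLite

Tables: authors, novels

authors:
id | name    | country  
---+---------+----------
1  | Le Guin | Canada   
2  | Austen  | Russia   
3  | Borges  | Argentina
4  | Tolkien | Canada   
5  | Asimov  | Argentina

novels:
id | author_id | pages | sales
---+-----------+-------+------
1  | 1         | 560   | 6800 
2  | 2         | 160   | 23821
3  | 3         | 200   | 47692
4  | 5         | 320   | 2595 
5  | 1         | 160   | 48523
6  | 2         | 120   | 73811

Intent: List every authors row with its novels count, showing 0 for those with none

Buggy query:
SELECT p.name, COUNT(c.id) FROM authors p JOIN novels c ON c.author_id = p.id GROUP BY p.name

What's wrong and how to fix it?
Bug: INNER JOIN drops authors rows that have no matching novels rows

Fix: Use LEFT JOIN so parents without children still appear (COUNT(c.id) gives 0)

Corrected query:
SELECT p.name, COUNT(c.id) FROM authors p LEFT JOIN novels c ON c.author_id = p.id GROUP BY p.name

Result:
name    | COUNT(c.id)
--------+------------
Asimov  | 1          
Austen  | 2          
Borges  | 1          
Le Guin | 2          
Tolkien | 0          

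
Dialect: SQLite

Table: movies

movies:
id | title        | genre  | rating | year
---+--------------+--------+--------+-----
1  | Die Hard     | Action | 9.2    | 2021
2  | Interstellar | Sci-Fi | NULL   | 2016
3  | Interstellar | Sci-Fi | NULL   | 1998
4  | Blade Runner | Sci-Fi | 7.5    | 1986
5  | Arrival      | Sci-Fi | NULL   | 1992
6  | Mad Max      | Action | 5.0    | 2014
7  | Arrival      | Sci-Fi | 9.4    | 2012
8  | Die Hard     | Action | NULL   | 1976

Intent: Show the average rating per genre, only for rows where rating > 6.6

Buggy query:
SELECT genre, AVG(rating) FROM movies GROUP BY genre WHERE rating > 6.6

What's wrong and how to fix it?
Bug: Row-level WHERE must come before GROUP BY in the clause order

Fix: Place WHERE between FROM and GROUP BY

Corrected query:
SELECT genre, AVG(rating) FROM movies WHERE rating > 6.6 GROUP BY genre

Result:
genre  | AVG(rating)
-------+------------
Action | 9.2        
Sci-Fi | 8.45       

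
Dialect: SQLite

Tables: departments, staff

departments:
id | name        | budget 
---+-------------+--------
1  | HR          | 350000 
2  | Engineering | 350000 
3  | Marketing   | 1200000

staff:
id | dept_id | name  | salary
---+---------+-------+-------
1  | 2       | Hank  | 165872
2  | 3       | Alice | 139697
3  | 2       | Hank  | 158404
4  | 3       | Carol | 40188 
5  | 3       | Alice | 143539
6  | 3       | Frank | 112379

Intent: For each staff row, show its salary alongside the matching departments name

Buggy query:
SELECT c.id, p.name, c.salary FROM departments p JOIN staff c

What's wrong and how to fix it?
Bug: Missing join condition: each staff row is matched to all departments rows instead of just its own

Fix: Specify the join condition linking the foreign key to the parent id

Corrected query:
SELECT c.id, p.name, c.salary FROM departments p JOIN staff c ON c.dept_id = p.id

Result:
id | name        | salary
---+-------------+-------
1  | Engineering | 165872
2  | Marketing   | 139697
3  | Engineering | 158404
4  | Marketing   | 40188 
5  | Marketing   | 143539
6  | Marketing   | 112379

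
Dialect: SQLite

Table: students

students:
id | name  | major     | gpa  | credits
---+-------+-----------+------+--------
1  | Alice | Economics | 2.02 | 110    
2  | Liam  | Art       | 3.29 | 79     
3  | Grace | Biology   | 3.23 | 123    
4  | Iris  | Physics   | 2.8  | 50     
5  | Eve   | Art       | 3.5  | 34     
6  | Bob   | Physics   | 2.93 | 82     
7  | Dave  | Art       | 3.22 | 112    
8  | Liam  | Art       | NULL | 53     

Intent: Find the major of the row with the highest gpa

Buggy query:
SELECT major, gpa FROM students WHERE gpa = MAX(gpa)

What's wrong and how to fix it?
Bug: MAX(gpa) is an aggregate and cannot be used directly in WHERE

Fix: Wrap MAX in a scalar subquery so WHERE compares against a single value

Corrected query:
SELECT major, gpa FROM students WHERE gpa = (SELECT MAX(gpa) FROM students)

Result:
major | gpa
------+----
Art   | 3.5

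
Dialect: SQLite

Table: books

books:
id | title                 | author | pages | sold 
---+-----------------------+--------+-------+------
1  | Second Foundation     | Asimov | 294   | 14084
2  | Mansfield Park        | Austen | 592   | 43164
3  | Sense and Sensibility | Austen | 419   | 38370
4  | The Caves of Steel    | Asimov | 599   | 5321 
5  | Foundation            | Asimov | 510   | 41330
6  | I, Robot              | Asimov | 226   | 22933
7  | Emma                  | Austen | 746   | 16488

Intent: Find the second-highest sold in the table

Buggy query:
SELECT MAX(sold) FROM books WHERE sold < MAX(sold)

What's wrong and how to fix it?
Bug: The inner MAX is an aggregate inside WHERE, which is not allowed

Fix: Compute the overall MAX in a subquery, then take MAX of rows below it

Corrected query:
SELECT MAX(sold) FROM books WHERE sold < (SELECT MAX(sold) FROM books)

Result:
MAX(sold)
---------
41330    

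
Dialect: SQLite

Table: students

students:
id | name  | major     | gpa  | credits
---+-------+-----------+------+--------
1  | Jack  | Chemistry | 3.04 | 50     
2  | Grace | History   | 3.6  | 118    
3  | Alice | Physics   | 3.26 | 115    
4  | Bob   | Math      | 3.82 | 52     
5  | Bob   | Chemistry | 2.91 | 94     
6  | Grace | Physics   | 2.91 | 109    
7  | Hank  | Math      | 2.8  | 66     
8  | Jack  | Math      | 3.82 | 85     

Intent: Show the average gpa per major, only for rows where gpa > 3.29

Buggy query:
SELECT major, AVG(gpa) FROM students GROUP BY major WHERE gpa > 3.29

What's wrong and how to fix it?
Bug: Row-level WHERE must come before GROUP BY in the clause order

Fix: Move the WHERE clause before GROUP BY

Corrected query:
SELECT major, AVG(gpa) FROM students WHERE gpa > 3.29 GROUP BY major

Result:
major   | AVG(gpa)
--------+---------
History | 3.6     
Math    | 3.82    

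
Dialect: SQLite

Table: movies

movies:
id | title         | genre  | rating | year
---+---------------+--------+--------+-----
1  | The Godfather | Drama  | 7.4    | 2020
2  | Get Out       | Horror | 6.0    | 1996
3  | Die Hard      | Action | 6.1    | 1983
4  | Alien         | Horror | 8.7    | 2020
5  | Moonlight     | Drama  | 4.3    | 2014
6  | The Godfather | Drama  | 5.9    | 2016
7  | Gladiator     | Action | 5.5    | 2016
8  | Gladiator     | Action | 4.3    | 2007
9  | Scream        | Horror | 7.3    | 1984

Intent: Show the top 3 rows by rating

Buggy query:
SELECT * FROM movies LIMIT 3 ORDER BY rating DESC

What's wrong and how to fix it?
Bug: ORDER BY cannot follow LIMIT; LIMIT is the final clause

Fix: Swap the clauses: ORDER BY first, then LIMIT

Corrected query:
SELECT * FROM movies ORDER BY rating DESC LIMIT 3

Result:
id | title         | genre  | rating | year
---+---------------+--------+--------+-----
4  | Alien         | Horror | 8.7    | 2020
1  | The Godfather | Drama  | 7.4    | 2020
9  | Scream        | Horror | 7.3    | 1984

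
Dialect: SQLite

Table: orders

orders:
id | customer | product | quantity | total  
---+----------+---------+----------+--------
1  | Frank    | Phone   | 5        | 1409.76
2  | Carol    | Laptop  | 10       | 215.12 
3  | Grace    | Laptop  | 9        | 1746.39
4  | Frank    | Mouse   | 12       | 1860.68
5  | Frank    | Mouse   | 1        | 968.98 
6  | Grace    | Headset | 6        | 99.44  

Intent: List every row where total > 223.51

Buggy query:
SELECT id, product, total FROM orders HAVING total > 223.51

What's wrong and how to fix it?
Bug: HAVING filters the output of aggregation, but this query has no GROUP BY and no aggregate functions, so SQLite rejects it (HAVING clause on a non-aggregate query); the condition here is per row

Fix: Use WHERE for row-level filtering

Corrected query:
SELECT id, product, total FROM orders WHERE total > 223.51

Result:
id | product | total  
---+---------+--------
1  | Phone   | 1409.76
3  | Laptop  | 1746.39
4  | Mouse   | 1860.68
5  | Mouse   | 968.98 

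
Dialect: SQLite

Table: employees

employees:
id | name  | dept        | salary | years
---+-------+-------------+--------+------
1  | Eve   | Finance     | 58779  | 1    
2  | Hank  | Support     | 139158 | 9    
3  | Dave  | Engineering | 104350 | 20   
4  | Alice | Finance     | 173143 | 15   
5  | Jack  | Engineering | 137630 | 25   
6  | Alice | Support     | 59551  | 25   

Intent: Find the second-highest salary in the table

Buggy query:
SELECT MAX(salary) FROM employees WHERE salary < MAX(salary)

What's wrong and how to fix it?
Bug: The inner MAX is an aggregate inside WHERE, which is not allowed

Fix: Compute the overall MAX in a subquery, then take MAX of rows below it

Corrected query:
SELECT MAX(salary) FROM employees WHERE salary < (SELECT MAX(salary) FROM employees)

Result:
MAX(salary)
-----------
139158     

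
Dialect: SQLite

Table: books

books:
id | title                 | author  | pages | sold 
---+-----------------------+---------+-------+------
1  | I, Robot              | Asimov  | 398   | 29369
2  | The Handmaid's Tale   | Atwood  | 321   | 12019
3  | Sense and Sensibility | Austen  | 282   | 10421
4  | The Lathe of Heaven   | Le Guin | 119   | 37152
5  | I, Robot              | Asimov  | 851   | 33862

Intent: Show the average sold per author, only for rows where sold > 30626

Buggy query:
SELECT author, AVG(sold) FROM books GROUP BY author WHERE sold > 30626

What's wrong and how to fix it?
Bug: Row-level WHERE must come before GROUP BY in the clause order

Fix: Move the WHERE clause before GROUP BY

Corrected query:
SELECT author, AVG(sold) FROM books WHERE sold > 30626 GROUP BY author

Result:
author  | AVG(sold)
--------+----------
Asimov  | 33862    
Le Guin | 37152    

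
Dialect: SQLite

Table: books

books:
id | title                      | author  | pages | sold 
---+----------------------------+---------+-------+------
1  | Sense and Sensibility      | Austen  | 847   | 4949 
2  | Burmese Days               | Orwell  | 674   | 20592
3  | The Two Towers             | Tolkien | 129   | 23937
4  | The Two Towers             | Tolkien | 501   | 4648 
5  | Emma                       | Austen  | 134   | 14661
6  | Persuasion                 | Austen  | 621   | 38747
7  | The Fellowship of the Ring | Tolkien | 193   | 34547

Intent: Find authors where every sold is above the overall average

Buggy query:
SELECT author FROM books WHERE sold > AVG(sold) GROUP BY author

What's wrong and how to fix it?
Bug: WHERE evaluates per row before aggregation, so AVG() is unavailable

Fix: Use a subquery for AVG and a HAVING MIN(...) filter so the condition holds for every row in the group

Corrected query:
SELECT author FROM books GROUP BY author HAVING MIN(sold) > (SELECT AVG(sold) FROM books)

Result:
author
------
Orwell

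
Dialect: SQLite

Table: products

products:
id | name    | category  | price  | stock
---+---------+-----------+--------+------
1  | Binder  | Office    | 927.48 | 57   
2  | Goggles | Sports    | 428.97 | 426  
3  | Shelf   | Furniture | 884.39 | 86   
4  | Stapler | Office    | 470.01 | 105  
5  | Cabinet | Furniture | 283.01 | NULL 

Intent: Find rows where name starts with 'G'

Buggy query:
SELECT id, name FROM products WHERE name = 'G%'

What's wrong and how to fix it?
Bug: Wildcards only work with LIKE; '=' treats '%' as a literal character

Fix: Use LIKE for wildcard pattern matching

Corrected query:
SELECT id, name FROM products WHERE name LIKE 'G%'

Result:
id | name   
---+--------
2  | Goggles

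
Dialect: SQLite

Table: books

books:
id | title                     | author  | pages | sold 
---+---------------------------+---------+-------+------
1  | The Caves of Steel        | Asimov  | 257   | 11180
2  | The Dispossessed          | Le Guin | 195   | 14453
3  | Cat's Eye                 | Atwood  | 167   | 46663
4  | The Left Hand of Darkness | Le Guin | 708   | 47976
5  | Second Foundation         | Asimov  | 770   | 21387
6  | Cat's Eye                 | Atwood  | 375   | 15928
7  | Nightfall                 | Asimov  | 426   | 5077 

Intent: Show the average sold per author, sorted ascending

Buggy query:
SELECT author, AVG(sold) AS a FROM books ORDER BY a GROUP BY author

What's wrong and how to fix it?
Bug: GROUP BY must precede ORDER BY

Fix: Reorder: SELECT … FROM … GROUP BY … ORDER BY …

Corrected query:
SELECT author, AVG(sold) AS a FROM books GROUP BY author ORDER BY a

Result:
author  | a      
--------+--------
Asimov  | 12548  
Le Guin | 31214.5
Atwood  | 31295.5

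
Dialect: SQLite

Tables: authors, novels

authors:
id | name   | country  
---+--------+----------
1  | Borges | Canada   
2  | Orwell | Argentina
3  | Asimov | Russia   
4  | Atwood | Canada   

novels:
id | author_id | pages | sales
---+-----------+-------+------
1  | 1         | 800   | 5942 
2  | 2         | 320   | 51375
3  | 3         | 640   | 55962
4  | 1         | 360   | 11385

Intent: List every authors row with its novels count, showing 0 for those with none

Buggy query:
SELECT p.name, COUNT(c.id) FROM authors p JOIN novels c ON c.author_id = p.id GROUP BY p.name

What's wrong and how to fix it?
Bug: INNER JOIN drops authors rows that have no matching novels rows

Fix: Switch to LEFT JOIN to retain unmatched parent rows

Corrected query:
SELECT p.name, COUNT(c.id) FROM authors p LEFT JOIN novels c ON c.author_id = p.id GROUP BY p.name

Result:
name   | COUNT(c.id)
-------+------------
Asimov | 1          
Atwood | 0          
Borges | 2          
Orwell | 1          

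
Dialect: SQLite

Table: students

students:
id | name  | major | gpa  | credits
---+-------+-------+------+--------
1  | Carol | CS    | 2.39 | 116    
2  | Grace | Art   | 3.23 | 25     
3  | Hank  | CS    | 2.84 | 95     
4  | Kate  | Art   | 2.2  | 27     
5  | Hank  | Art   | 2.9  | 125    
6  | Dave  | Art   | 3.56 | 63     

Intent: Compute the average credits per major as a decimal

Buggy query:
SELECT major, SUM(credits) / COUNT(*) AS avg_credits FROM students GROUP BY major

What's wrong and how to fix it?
Bug: Both operands are integers, so '/' performs integer division and truncates

Fix: Multiply by 1.0 (or CAST to REAL) to force floating-point division

Corrected query:
SELECT major, SUM(credits) * 1.0 / COUNT(*) AS avg_credits FROM students GROUP BY major

Result:
major | avg_credits
------+------------
Art   | 60         
CS    | 105.5      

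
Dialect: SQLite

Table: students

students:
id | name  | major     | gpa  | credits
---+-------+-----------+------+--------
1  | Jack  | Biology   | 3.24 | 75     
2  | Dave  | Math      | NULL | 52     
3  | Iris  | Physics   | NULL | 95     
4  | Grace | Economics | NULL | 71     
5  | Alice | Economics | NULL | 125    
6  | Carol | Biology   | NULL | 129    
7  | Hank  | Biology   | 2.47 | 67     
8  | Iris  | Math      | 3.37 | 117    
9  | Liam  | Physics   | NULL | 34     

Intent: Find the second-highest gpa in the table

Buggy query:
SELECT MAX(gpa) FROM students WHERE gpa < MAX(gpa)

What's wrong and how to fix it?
Bug: MAX(gpa) on the right of the comparison is an aggregate-in-WHERE error

Fix: Compute the overall MAX in a subquery, then take MAX of rows below it

Corrected query:
SELECT MAX(gpa) FROM students WHERE gpa < (SELECT MAX(gpa) FROM students)

Result:
MAX(gpa)
--------
3.24    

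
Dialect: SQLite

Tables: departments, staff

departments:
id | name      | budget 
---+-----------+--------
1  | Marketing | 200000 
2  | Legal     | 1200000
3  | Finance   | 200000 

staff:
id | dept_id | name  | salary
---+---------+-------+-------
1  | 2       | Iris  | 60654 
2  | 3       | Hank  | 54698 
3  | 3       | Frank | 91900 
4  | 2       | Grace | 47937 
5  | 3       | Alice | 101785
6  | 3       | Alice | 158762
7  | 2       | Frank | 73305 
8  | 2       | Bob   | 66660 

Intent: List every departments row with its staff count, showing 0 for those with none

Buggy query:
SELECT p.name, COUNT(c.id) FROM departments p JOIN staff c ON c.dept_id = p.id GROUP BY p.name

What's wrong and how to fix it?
Bug: An inner join excludes parents with zero children

Fix: Switch to LEFT JOIN to retain unmatched parent rows

Corrected query:
SELECT p.name, COUNT(c.id) FROM departments p LEFT JOIN staff c ON c.dept_id = p.id GROUP BY p.name

Result:
name      | COUNT(c.id)
----------+------------
Finance   | 4          
Legal     | 4          
Marketing | 0          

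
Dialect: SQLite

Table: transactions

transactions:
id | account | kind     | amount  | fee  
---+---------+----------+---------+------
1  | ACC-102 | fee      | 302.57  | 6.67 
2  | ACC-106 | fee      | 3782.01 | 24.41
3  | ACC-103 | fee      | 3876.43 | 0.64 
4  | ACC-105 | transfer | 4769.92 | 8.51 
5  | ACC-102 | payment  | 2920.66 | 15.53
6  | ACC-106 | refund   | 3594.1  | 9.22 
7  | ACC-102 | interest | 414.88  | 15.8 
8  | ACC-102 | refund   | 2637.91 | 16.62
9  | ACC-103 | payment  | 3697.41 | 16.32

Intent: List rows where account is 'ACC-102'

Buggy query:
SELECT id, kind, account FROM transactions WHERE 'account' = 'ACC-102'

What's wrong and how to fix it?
Bug: 'account' in single quotes is a string literal, not the column; the comparison is literal-vs-literal and never true

Fix: Remove the quotes around the column name (or use double quotes for an identifier)

Corrected query:
SELECT id, kind, account FROM transactions WHERE account = 'ACC-102'

Result:
id | kind     | account
---+----------+--------
1  | fee      | ACC-102
5  | payment  | ACC-102
7  | interest | ACC-102
8  | refund   | ACC-102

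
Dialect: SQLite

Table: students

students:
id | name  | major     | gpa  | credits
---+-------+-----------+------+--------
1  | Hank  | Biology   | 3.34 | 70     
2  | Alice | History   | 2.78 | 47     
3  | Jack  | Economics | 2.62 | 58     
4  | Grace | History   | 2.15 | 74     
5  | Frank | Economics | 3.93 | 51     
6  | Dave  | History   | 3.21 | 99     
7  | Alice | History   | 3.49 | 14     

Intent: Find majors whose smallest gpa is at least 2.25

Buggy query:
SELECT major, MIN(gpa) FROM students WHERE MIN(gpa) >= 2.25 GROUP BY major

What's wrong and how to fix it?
Bug: Aggregates like MIN are computed per group after WHERE runs

Fix: Replace WHERE with HAVING after the GROUP BY

Corrected query:
SELECT major, MIN(gpa) FROM students GROUP BY major HAVING MIN(gpa) >= 2.25

Result:
major     | MIN(gpa)
----------+---------
Biology   | 3.34    
Economics | 2.62    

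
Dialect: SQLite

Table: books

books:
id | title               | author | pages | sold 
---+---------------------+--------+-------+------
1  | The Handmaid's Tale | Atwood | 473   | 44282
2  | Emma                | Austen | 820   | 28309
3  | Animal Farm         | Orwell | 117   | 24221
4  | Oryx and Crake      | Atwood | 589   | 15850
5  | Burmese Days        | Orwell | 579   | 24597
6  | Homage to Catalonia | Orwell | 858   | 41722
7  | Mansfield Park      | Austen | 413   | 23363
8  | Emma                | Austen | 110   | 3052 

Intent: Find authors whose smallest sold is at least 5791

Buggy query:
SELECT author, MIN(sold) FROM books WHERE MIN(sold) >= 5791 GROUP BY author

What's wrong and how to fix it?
Bug: MIN() in WHERE is a misuse of aggregate

Fix: Replace WHERE with HAVING after the GROUP BY

Corrected query:
SELECT author, MIN(sold) FROM books GROUP BY author HAVING MIN(sold) >= 5791

Result:
author | MIN(sold)
-------+----------
Atwood | 15850    
Orwell | 24221    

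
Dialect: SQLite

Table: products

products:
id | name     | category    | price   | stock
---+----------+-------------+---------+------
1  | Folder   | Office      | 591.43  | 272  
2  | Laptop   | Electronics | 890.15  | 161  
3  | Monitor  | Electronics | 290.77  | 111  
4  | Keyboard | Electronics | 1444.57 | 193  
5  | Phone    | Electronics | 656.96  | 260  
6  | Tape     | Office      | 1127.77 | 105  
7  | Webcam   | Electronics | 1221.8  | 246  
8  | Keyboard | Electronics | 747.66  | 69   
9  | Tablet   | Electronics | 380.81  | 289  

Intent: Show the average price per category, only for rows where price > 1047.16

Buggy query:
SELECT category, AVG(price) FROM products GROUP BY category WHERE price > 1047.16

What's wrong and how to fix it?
Bug: WHERE cannot follow GROUP BY

Fix: Move the WHERE clause before GROUP BY

Corrected query:
SELECT category, AVG(price) FROM products WHERE price > 1047.16 GROUP BY category

Result:
category    | AVG(price)
------------+-----------
Electronics | 1333.185  
Office      | 1127.77   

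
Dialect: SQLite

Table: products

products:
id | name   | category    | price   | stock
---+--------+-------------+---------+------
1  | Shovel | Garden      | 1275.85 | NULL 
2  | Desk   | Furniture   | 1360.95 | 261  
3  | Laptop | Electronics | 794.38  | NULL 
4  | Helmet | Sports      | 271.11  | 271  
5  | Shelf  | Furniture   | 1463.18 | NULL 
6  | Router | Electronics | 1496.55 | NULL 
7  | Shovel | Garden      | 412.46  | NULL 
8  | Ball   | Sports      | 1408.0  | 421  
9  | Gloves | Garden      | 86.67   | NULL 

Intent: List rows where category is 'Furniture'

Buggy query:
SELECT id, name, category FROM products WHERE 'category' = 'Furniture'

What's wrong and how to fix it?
Bug: Single quotes denote string literals in SQL; the column name is being compared as a constant string

Fix: Reference the column as category without single quotes

Corrected query:
SELECT id, name, category FROM products WHERE category = 'Furniture'

Result:
id | name  | category 
---+-------+----------
2  | Desk  | Furniture
5  | Shelf | Furniture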